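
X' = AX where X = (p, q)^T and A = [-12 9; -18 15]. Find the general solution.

Coefficient matrix A = [[-12, 9], [-18, 15]].
Characteristic polynomial det(A - λI) = λ^2 - 3λ - 18 = 0.
Eigenvalues λ = 6, -3.
For λ=6: (A-λI) row 1 is [-18, 9], so an eigenvector is (1, 2).
For λ=-3: (A-λI) row 1 is [-9, 9], so an eigenvector is (1, 1).
General solution: K_1e^(6t)(1,2) + K_2e^(-3t)(1,1).

p(t) = K_1e^(6t) + K_2e^(-3t), q(t) = 2K_1e^(6t) + K_2e^(-3t)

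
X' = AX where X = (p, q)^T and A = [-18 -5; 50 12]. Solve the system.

p(t) = -C_1e^(-3t)sin(5t) + C_2e^(-3t)cos(5t), q(t) = 3C_1e^(-3t)sin(5t) + C_1e^(-3t)cos(5t) + C_2e^(-3t)sin(5t) - 3C_2e^(-3t)cos(5t)

Coefficient matrix A = [[-18, -5], [50, 12]].
Characteristic polynomial det(A - λI) = λ^2 + 6λ + 34 = 0.
Eigenvalues λ = -3 ± 5i (complex conjugate pair).
For λ=-3+5i: an eigenvector is (0,1) - i(-1,3) = (0 + i, 1 - 3i).
A real fundamental pair from Re and Im of e^((-3+5i)t)v: X_1 = e^(-3t)(cos(5t)·(0,1) + sin(5t)·(-1,3)), X_2 = e^(-3t)(sin(5t)·(0,1) - cos(5t)·(-1,3)).
General solution: C_1X_1 + C_2X_2.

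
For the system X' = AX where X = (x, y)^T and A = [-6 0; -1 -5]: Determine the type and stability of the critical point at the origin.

A = [[-6,0],[-1,-5]]; det(A-λI) = λ^2 + 11λ + 30.
λ = -6, -5: both negative.

stable node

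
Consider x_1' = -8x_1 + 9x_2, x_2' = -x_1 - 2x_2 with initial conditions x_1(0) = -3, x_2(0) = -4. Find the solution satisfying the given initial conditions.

Coefficient matrix A = [[-8, 9], [-1, -2]].
Characteristic polynomial det(A - λI) = λ^2 + 10λ + 25 = 0.
Single eigenvalue λ = -5 with algebraic multiplicity 2.
Eigenvector v = (3,1); generalized eigenvector w with (A-λI)w=v is (-1,0).
General solution: e^(-5t)[C_1·v + C_2·(t·v + w)].
Applying x_1(0)=-3, x_2(0)=-4 gives C_1=-4, C_2=-9.

x_1(t) = -27te^(-5t) - 3e^(-5t), x_2(t) = -9te^(-5t) - 4e^(-5t)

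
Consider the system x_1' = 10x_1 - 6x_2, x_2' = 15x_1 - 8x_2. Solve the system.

Coefficient matrix A = [[10, -6], [15, -8]].
Characteristic polynomial det(A - λI) = λ^2 - 2λ + 10 = 0.
Eigenvalues λ = 1 ± 3i (complex conjugate pair).
For λ=1+3i: an eigenvector is (-1,-1) - i(-1,-2) = (-1 + i, -1 + 2i).
A real fundamental pair from Re and Im of e^((1+3i)t)v: X_1 = e^(t)(cos(3t)·(-1,-1) + sin(3t)·(-1,-2)), X_2 = e^(t)(sin(3t)·(-1,-1) - cos(3t)·(-1,-2)).
General solution: c_1X_1 + c_2X_2.

x_1(t) = -c_1e^(t)sin(3t) - c_1e^(t)cos(3t) - c_2e^(t)sin(3t) + c_2e^(t)cos(3t), x_2(t) = -2c_1e^(t)sin(3t) - c_1e^(t)cos(3t) - c_2e^(t)sin(3t) + 2c_2e^(t)cos(3t)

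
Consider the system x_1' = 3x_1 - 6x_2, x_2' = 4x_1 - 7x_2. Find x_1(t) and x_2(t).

Coefficient matrix A = [[3, -6], [4, -7]].
Characteristic polynomial det(A - λI) = λ^2 + 4λ + 3 = 0.
Eigenvalues λ = -3, -1.
For λ=-3: (A-λI) row 1 is [6, -6], so an eigenvector is (-1, -1).
For λ=-1: (A-λI) row 1 is [4, -6], so an eigenvector is (3, 2).
General solution: c_1e^(-3t)(-1,-1) + c_2e^(-t)(3,2).

x_1(t) = -c_1e^(-3t) + 3c_2e^(-t), x_2(t) = -c_1e^(-3t) + 2c_2e^(-t)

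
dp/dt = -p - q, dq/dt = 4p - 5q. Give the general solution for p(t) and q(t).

p(t) = c_1e^(-3t) + c_2te^(-3t) + c_2e^(-3t), q(t) = 2c_1e^(-3t) + 2c_2te^(-3t) + c_2e^(-3t)

Coefficient matrix A = [[-1, -1], [4, -5]].
Characteristic polynomial det(A - λI) = λ^2 + 6λ + 9 = 0.
Single eigenvalue λ = -3 with algebraic multiplicity 2.
Eigenvector v = (1,2); generalized eigenvector w with (A-λI)w=v is (1,1).
General solution: e^(-3t)[c_1·v + c_2·(t·v + w)].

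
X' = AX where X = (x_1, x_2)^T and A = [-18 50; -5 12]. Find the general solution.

Coefficient matrix A = [[-18, 50], [-5, 12]].
Characteristic polynomial det(A - λI) = λ^2 + 6λ + 34 = 0.
Eigenvalues λ = -3 ± 5i (complex conjugate pair).
For λ=-3+5i: an eigenvector is (-1,0) - i(3,1) = (-1 - 3i, 0 - i).
A real fundamental pair from Re and Im of e^((-3+5i)t)v: X_1 = e^(-3t)(cos(5t)·(-1,0) + sin(5t)·(3,1)), X_2 = e^(-3t)(sin(5t)·(-1,0) - cos(5t)·(3,1)).
General solution: c_1X_1 + c_2X_2.

x_1(t) = 3c_1e^(-3t)sin(5t) - c_1e^(-3t)cos(5t) - c_2e^(-3t)sin(5t) - 3c_2e^(-3t)cos(5t), x_2(t) = c_1e^(-3t)sin(5t) - c_2e^(-3t)cos(5t)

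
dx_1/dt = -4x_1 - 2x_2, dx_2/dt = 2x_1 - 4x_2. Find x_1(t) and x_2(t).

x_1(t) = K_1e^(-4t)sin(2t) - K_2e^(-4t)cos(2t), x_2(t) = -K_1e^(-4t)cos(2t) - K_2e^(-4t)sin(2t)

Coefficient matrix A = [[-4, -2], [2, -4]].
Characteristic polynomial det(A - λI) = λ^2 + 8λ + 20 = 0.
Eigenvalues λ = -4 ± 2i (complex conjugate pair).
For λ=-4+2i: an eigenvector is (0,-1) - i(1,0) = (0 - i, -1).
A real fundamental pair from Re and Im of e^((-4+2i)t)v: X_1 = e^(-4t)(cos(2t)·(0,-1) + sin(2t)·(1,0)), X_2 = e^(-4t)(sin(2t)·(0,-1) - cos(2t)·(1,0)).
General solution: K_1X_1 + K_2X_2.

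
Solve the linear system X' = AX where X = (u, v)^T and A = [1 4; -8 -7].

u(t) = -K_1e^(-3t)sin(4t) + K_2e^(-3t)cos(4t), v(t) = K_1e^(-3t)sin(4t) - K_1e^(-3t)cos(4t) - K_2e^(-3t)sin(4t) - K_2e^(-3t)cos(4t)

Coefficient matrix A = [[1, 4], [-8, -7]].
Characteristic polynomial det(A - λI) = λ^2 + 6λ + 25 = 0.
Eigenvalues λ = -3 ± 4i (complex conjugate pair).
For λ=-3+4i: an eigenvector is (0,-1) - i(-1,1) = (0 + i, -1 - i).
A real fundamental pair from Re and Im of e^((-3+4i)t)v: X_1 = e^(-3t)(cos(4t)·(0,-1) + sin(4t)·(-1,1)), X_2 = e^(-3t)(sin(4t)·(0,-1) - cos(4t)·(-1,1)).
General solution: K_1X_1 + K_2X_2.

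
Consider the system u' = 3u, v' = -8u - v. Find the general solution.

Coefficient matrix A = [[3, 0], [-8, -1]].
Characteristic polynomial det(A - λI) = λ^2 - 2λ - 3 = 0.
Eigenvalues λ = -1, 3.
For λ=-1: (A-λI) row 1 is [4, 0], so an eigenvector is (0, 1).
For λ=3: (A-λI) row 2 is [-8, -4], so an eigenvector is (1, -2).
General solution: K_1e^(-t)(0,1) + K_2e^(3t)(1,-2).

u(t) = K_2e^(3t), v(t) = K_1e^(-t) - 2K_2e^(3t)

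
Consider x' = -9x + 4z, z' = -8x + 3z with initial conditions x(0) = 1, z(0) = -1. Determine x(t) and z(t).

x(t) = -2e^(-t) + 3e^(-5t), z(t) = -4e^(-t) + 3e^(-5t)

Coefficient matrix A = [[-9, 4], [-8, 3]].
Characteristic polynomial det(A - λI) = λ^2 + 6λ + 5 = 0.
Eigenvalues λ = -5, -1.
For λ=-5: (A-λI) row 1 is [-4, 4], so an eigenvector is (1, 1).
For λ=-1: (A-λI) row 1 is [-8, 4], so an eigenvector is (-1, -2).
General solution: C_1e^(-5t)(1,1) + C_2e^(-t)(-1,-2).
Applying x(0)=1, z(0)=-1 gives C_1=3, C_2=2.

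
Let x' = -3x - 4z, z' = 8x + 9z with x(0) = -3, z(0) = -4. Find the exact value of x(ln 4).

A = [[-3,-4],[8,9]]; eigenvalues λ = 5, 1.
Eigenvectors: (-1,2) for λ=5, (1,-1) for λ=1.
From the initial condition, c_1 = -7, c_2 = -10.
x(ln 4) = (-7)(4^5)(-1) + (-10)(4^1)(1) = 7128.

7128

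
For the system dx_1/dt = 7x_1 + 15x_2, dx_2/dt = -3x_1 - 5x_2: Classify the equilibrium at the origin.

A = [[7,15],[-3,-5]]; det(A-λI) = λ^2 - 2λ + 10.
λ = 1 ± 3i: positive real part.

unstable spiral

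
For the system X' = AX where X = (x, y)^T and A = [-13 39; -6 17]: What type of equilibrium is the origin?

A = [[-13,39],[-6,17]]; det(A-λI) = λ^2 - 4λ + 13.
λ = 2 ± 3i: positive real part.

unstable spiral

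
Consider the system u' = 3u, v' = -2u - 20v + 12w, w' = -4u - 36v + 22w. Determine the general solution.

u(t) = K_1e^(3t), v(t) = 2K_1e^(3t) + K_2e^(4t) - 2K_3e^(-2t), w(t) = 4K_1e^(3t) + 2K_2e^(4t) - 3K_3e^(-2t)

Coefficient matrix A = [[3, 0, 0], [-2, -20, 12], [-4, -36, 22]].
det(A - λI) = 0 gives eigenvalues λ = 3, 4, -2.
For λ=3: eigenvector (1,2,4).
For λ=4: eigenvector (0,1,2).
For λ=-2: eigenvector (0,-2,-3).
General solution: K_1e^(3t)(1,2,4) + K_2e^(4t)(0,1,2) + K_3e^(-2t)(0,-2,-3).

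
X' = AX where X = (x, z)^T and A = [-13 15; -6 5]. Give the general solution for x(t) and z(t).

Coefficient matrix A = [[-13, 15], [-6, 5]].
Characteristic polynomial det(A - λI) = λ^2 + 8λ + 25 = 0.
Eigenvalues λ = -4 ± 3i (complex conjugate pair).
For λ=-4+3i: an eigenvector is (2,1) - i(-1,-1) = (2 + i, 1 + i).
A real fundamental pair from Re and Im of e^((-4+3i)t)v: X_1 = e^(-4t)(cos(3t)·(2,1) + sin(3t)·(-1,-1)), X_2 = e^(-4t)(sin(3t)·(2,1) - cos(3t)·(-1,-1)).
General solution: c_1X_1 + c_2X_2.

x(t) = -c_1e^(-4t)sin(3t) + 2c_1e^(-4t)cos(3t) + 2c_2e^(-4t)sin(3t) + c_2e^(-4t)cos(3t), z(t) = -c_1e^(-4t)sin(3t) + c_1e^(-4t)cos(3t) + c_2e^(-4t)sin(3t) + c_2e^(-4t)cos(3t)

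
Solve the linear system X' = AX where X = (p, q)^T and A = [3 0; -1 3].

p(t) = -K_2e^(3t), q(t) = K_1e^(3t) + K_2te^(3t) + 2K_2e^(3t)

Coefficient matrix A = [[3, 0], [-1, 3]].
Characteristic polynomial det(A - λI) = λ^2 - 6λ + 9 = 0.
Single eigenvalue λ = 3 with algebraic multiplicity 2.
Eigenvector v = (0,1); generalized eigenvector w with (A-λI)w=v is (-1,2).
General solution: e^(3t)[K_1·v + K_2·(t·v + w)].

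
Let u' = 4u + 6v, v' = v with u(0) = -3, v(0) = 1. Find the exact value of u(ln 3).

A = [[4,6],[0,1]]; eigenvalues λ = 4, 1.
Eigenvectors: (-1,0) for λ=4, (-2,1) for λ=1.
From the initial condition, c_1 = 1, c_2 = 1.
u(ln 3) = (1)(3^4)(-1) + (1)(3^1)(-2) = -87.

-87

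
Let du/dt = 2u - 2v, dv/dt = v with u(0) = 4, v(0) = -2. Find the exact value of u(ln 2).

24

A = [[2,-2],[0,1]]; eigenvalues λ = 1, 2.
Eigenvectors: (2,1) for λ=1, (-1,0) for λ=2.
From the initial condition, c_1 = -2, c_2 = -8.
u(ln 2) = (-2)(2^1)(2) + (-8)(2^2)(-1) = 24.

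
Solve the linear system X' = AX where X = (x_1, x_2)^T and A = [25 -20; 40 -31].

x_1(t) = -K_1e^(-3t)sin(4t) + 2K_1e^(-3t)cos(4t) + 2K_2e^(-3t)sin(4t) + K_2e^(-3t)cos(4t), x_2(t) = -K_1e^(-3t)sin(4t) + 3K_1e^(-3t)cos(4t) + 3K_2e^(-3t)sin(4t) + K_2e^(-3t)cos(4t)

Coefficient matrix A = [[25, -20], [40, -31]].
Characteristic polynomial det(A - λI) = λ^2 + 6λ + 25 = 0.
Eigenvalues λ = -3 ± 4i (complex conjugate pair).
For λ=-3+4i: an eigenvector is (2,3) - i(-1,-1) = (2 + i, 3 + i).
A real fundamental pair from Re and Im of e^((-3+4i)t)v: X_1 = e^(-3t)(cos(4t)·(2,3) + sin(4t)·(-1,-1)), X_2 = e^(-3t)(sin(4t)·(2,3) - cos(4t)·(-1,-1)).
General solution: K_1X_1 + K_2X_2.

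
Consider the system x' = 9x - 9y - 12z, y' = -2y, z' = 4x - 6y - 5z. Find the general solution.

x(t) = -3C_1e^(t) + 3C_2e^(-2t) + 2C_3e^(3t), y(t) = C_2e^(-2t), z(t) = -2C_1e^(t) + 2C_2e^(-2t) + C_3e^(3t)

Coefficient matrix A = [[9, -9, -12], [0, -2, 0], [4, -6, -5]].
det(A - λI) = 0 gives eigenvalues λ = 1, -2, 3.
For λ=1: eigenvector (-3,0,-2).
For λ=-2: eigenvector (3,1,2).
For λ=3: eigenvector (2,0,1).
General solution: C_1e^(t)(-3,0,-2) + C_2e^(-2t)(3,1,2) + C_3e^(3t)(2,0,1).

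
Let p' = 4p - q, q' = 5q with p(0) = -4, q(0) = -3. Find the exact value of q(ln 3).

A = [[4,-1],[0,5]]; eigenvalues λ = 4, 5.
Eigenvectors: (-1,0) for λ=4, (-1,1) for λ=5.
From the initial condition, c_1 = 7, c_2 = -3.
q(ln 3) = (7)(3^4)(0) + (-3)(3^5)(1) = -729.

-729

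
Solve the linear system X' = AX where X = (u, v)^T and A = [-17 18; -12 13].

u(t) = 3C_1e^(-5t) + C_2e^(t), v(t) = 2C_1e^(-5t) + C_2e^(t)

Coefficient matrix A = [[-17, 18], [-12, 13]].
Characteristic polynomial det(A - λI) = λ^2 + 4λ - 5 = 0.
Eigenvalues λ = -5, 1.
For λ=-5: (A-λI) row 1 is [-12, 18], so an eigenvector is (3, 2).
For λ=1: (A-λI) row 1 is [-18, 18], so an eigenvector is (1, 1).
General solution: C_1e^(-5t)(3,2) + C_2e^(t)(1,1).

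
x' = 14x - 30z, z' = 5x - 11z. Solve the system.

Coefficient matrix A = [[14, -30], [5, -11]].
Characteristic polynomial det(A - λI) = λ^2 - 3λ - 4 = 0.
Eigenvalues λ = 4, -1.
For λ=4: (A-λI) row 1 is [10, -30], so an eigenvector is (3, 1).
For λ=-1: (A-λI) row 1 is [15, -30], so an eigenvector is (2, 1).
General solution: C_1e^(4t)(3,1) + C_2e^(-t)(2,1).

x(t) = 3C_1e^(4t) + 2C_2e^(-t), z(t) = C_1e^(4t) + C_2e^(-t)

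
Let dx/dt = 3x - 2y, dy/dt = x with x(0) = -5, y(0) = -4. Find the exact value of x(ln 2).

-14

A = [[3,-2],[1,0]]; eigenvalues λ = 2, 1.
Eigenvectors: (2,1) for λ=2, (-1,-1) for λ=1.
From the initial condition, c_1 = -1, c_2 = 3.
x(ln 2) = (-1)(2^2)(2) + (3)(2^1)(-1) = -14.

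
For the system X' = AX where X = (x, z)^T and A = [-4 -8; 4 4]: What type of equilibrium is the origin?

A = [[-4,-8],[4,4]]; det(A-λI) = λ^2 + 16.
λ = 0 ± 4i: zero real part.

center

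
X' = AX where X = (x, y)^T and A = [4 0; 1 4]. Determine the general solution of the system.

x(t) = -K_2e^(4t), y(t) = -K_1e^(4t) - K_2te^(4t) - 2K_2e^(4t)

Coefficient matrix A = [[4, 0], [1, 4]].
Characteristic polynomial det(A - λI) = λ^2 - 8λ + 16 = 0.
Single eigenvalue λ = 4 with algebraic multiplicity 2.
Eigenvector v = (0,-1); generalized eigenvector w with (A-λI)w=v is (-1,-2).
General solution: e^(4t)[K_1·v + K_2·(t·v + w)].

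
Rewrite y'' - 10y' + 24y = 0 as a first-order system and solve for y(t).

y(t) = c_1e^(6t) + c_2e^(4t)

Let x_1 = y, x_2 = y'. Then x_1' = x_2 and x_2' = -24x_1 + 10x_2.
A = [[0,1],[-24,10]]; det(A-λI) = λ^2 - 10λ + 24.
Eigenvalues λ = 6, 4 with eigenvectors (1,6), (1,4).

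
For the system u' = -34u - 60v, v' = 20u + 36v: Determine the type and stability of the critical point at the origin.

saddle

A = [[-34,-60],[20,36]]; det(A-λI) = λ^2 - 2λ - 24.
λ = 6, -4: opposite signs.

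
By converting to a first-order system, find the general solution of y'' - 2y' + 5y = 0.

Let x_1 = y, x_2 = y'. Then x_1' = x_2 and x_2' = -5x_1 + 2x_2.
A = [[0,1],[-5,2]]; det(A-λI) = λ^2 - 2λ + 5.
Eigenvalues λ = 1 ± 2i.

y(t) = C_1e^(t)cos(2t) + C_2e^(t)sin(2t)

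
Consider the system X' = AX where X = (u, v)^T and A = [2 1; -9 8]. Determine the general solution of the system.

u(t) = -K_1e^(5t) - K_2te^(5t), v(t) = -3K_1e^(5t) - 3K_2te^(5t) - K_2e^(5t)

Coefficient matrix A = [[2, 1], [-9, 8]].
Characteristic polynomial det(A - λI) = λ^2 - 10λ + 25 = 0.
Single eigenvalue λ = 5 with algebraic multiplicity 2.
Eigenvector v = (-1,-3); generalized eigenvector w with (A-λI)w=v is (0,-1).
General solution: e^(5t)[K_1·v + K_2·(t·v + w)].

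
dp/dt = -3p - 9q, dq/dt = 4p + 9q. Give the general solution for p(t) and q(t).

Coefficient matrix A = [[-3, -9], [4, 9]].
Characteristic polynomial det(A - λI) = λ^2 - 6λ + 9 = 0.
Single eigenvalue λ = 3 with algebraic multiplicity 2.
Eigenvector v = (-3,2); generalized eigenvector w with (A-λI)w=v is (2,-1).
General solution: e^(3t)[C_1·v + C_2·(t·v + w)].

p(t) = -3C_1e^(3t) - 3C_2te^(3t) + 2C_2e^(3t), q(t) = 2C_1e^(3t) + 2C_2te^(3t) - C_2e^(3t)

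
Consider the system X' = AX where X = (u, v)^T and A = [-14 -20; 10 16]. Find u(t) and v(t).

u(t) = K_1e^(6t) + 2K_2e^(-4t), v(t) = -K_1e^(6t) - K_2e^(-4t)

Coefficient matrix A = [[-14, -20], [10, 16]].
Characteristic polynomial det(A - λI) = λ^2 - 2λ - 24 = 0.
Eigenvalues λ = 6, -4.
For λ=6: (A-λI) row 1 is [-20, -20], so an eigenvector is (1, -1).
For λ=-4: (A-λI) row 1 is [-10, -20], so an eigenvector is (2, -1).
General solution: K_1e^(6t)(1,-1) + K_2e^(-4t)(2,-1).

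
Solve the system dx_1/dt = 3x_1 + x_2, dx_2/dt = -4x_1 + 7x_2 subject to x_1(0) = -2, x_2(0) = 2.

Coefficient matrix A = [[3, 1], [-4, 7]].
Characteristic polynomial det(A - λI) = λ^2 - 10λ + 25 = 0.
Single eigenvalue λ = 5 with algebraic multiplicity 2.
Eigenvector v = (-1,-2); generalized eigenvector w with (A-λI)w=v is (-1,-3).
General solution: e^(5t)[c_1·v + c_2·(t·v + w)].
Applying x_1(0)=-2, x_2(0)=2 gives c_1=8, c_2=-6.

x_1(t) = 6te^(5t) - 2e^(5t), x_2(t) = 12te^(5t) + 2e^(5t)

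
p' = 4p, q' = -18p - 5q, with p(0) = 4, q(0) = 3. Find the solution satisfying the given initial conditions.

p(t) = 4e^(4t), q(t) = -8e^(4t) + 11e^(-5t)

Coefficient matrix A = [[4, 0], [-18, -5]].
Characteristic polynomial det(A - λI) = λ^2 + λ - 20 = 0.
Eigenvalues λ = 4, -5.
For λ=4: (A-λI) row 2 is [-18, -9], so an eigenvector is (1, -2).
For λ=-5: (A-λI) row 1 is [9, 0], so an eigenvector is (0, -1).
General solution: K_1e^(4t)(1,-2) + K_2e^(-5t)(0,-1).
Applying p(0)=4, q(0)=3 gives K_1=4, K_2=-11.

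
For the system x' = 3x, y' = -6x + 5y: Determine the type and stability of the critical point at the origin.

unstable node

A = [[3,0],[-6,5]]; det(A-λI) = λ^2 - 8λ + 15.
λ = 3, 5: both positive.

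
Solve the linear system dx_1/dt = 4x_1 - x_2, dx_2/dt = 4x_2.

x_1(t) = c_1e^(4t) + c_2te^(4t) - 2c_2e^(4t), x_2(t) = -c_2e^(4t)

Coefficient matrix A = [[4, -1], [0, 4]].
Characteristic polynomial det(A - λI) = λ^2 - 8λ + 16 = 0.
Single eigenvalue λ = 4 with algebraic multiplicity 2.
Eigenvector v = (1,0); generalized eigenvector w with (A-λI)w=v is (-2,-1).
General solution: e^(4t)[c_1·v + c_2·(t·v + w)].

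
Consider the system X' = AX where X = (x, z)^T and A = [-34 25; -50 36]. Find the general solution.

x(t) = -C_1e^(t)sin(5t) - 2C_1e^(t)cos(5t) - 2C_2e^(t)sin(5t) + C_2e^(t)cos(5t), z(t) = -C_1e^(t)sin(5t) - 3C_1e^(t)cos(5t) - 3C_2e^(t)sin(5t) + C_2e^(t)cos(5t)

Coefficient matrix A = [[-34, 25], [-50, 36]].
Characteristic polynomial det(A - λI) = λ^2 - 2λ + 26 = 0.
Eigenvalues λ = 1 ± 5i (complex conjugate pair).
For λ=1+5i: an eigenvector is (-2,-3) - i(-1,-1) = (-2 + i, -3 + i).
A real fundamental pair from Re and Im of e^((1+5i)t)v: X_1 = e^(t)(cos(5t)·(-2,-3) + sin(5t)·(-1,-1)), X_2 = e^(t)(sin(5t)·(-2,-3) - cos(5t)·(-1,-1)).
General solution: C_1X_1 + C_2X_2.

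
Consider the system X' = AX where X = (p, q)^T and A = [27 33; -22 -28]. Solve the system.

Coefficient matrix A = [[27, 33], [-22, -28]].
Characteristic polynomial det(A - λI) = λ^2 + λ - 30 = 0.
Eigenvalues λ = -6, 5.
For λ=-6: (A-λI) row 1 is [33, 33], so an eigenvector is (-1, 1).
For λ=5: (A-λI) row 1 is [22, 33], so an eigenvector is (-3, 2).
General solution: K_1e^(-6t)(-1,1) + K_2e^(5t)(-3,2).

p(t) = -K_1e^(-6t) - 3K_2e^(5t), q(t) = K_1e^(-6t) + 2K_2e^(5t)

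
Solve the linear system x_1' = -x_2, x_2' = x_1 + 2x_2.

Coefficient matrix A = [[0, -1], [1, 2]].
Characteristic polynomial det(A - λI) = λ^2 - 2λ + 1 = 0.
Single eigenvalue λ = 1 with algebraic multiplicity 2.
Eigenvector v = (-1,1); generalized eigenvector w with (A-λI)w=v is (2,-1).
General solution: e^(t)[c_1·v + c_2·(t·v + w)].

x_1(t) = -c_1e^(t) - c_2te^(t) + 2c_2e^(t), x_2(t) = c_1e^(t) + c_2te^(t) - c_2e^(t)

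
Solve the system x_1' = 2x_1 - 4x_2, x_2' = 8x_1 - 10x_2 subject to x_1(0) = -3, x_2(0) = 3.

x_1(t) = -9e^(-2t) + 6e^(-6t), x_2(t) = -9e^(-2t) + 12e^(-6t)

Coefficient matrix A = [[2, -4], [8, -10]].
Characteristic polynomial det(A - λI) = λ^2 + 8λ + 12 = 0.
Eigenvalues λ = -2, -6.
For λ=-2: (A-λI) row 1 is [4, -4], so an eigenvector is (1, 1).
For λ=-6: (A-λI) row 1 is [8, -4], so an eigenvector is (-1, -2).
General solution: C_1e^(-2t)(1,1) + C_2e^(-6t)(-1,-2).
Applying x_1(0)=-3, x_2(0)=3 gives C_1=-9, C_2=-6.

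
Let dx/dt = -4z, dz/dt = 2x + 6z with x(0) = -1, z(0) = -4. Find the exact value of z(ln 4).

-2224

A = [[0,-4],[2,6]]; eigenvalues λ = 4, 2.
Eigenvectors: (-1,1) for λ=4, (2,-1) for λ=2.
From the initial condition, c_1 = -9, c_2 = -5.
z(ln 4) = (-9)(4^4)(1) + (-5)(4^2)(-1) = -2224.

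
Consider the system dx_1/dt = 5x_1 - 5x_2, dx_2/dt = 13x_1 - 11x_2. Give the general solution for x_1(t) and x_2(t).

x_1(t) = 2K_1e^(-3t)sin(t) - K_1e^(-3t)cos(t) - K_2e^(-3t)sin(t) - 2K_2e^(-3t)cos(t), x_2(t) = 3K_1e^(-3t)sin(t) - 2K_1e^(-3t)cos(t) - 2K_2e^(-3t)sin(t) - 3K_2e^(-3t)cos(t)

Coefficient matrix A = [[5, -5], [13, -11]].
Characteristic polynomial det(A - λI) = λ^2 + 6λ + 10 = 0.
Eigenvalues λ = -3 ± i (complex conjugate pair).
For λ=-3+i: an eigenvector is (-1,-2) - i(2,3) = (-1 - 2i, -2 - 3i).
A real fundamental pair from Re and Im of e^((-3+i)t)v: X_1 = e^(-3t)(cos(t)·(-1,-2) + sin(t)·(2,3)), X_2 = e^(-3t)(sin(t)·(-1,-2) - cos(t)·(2,3)).
General solution: K_1X_1 + K_2X_2.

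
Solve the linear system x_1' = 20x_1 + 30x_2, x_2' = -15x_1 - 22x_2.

Coefficient matrix A = [[20, 30], [-15, -22]].
Characteristic polynomial det(A - λI) = λ^2 + 2λ + 10 = 0.
Eigenvalues λ = -1 ± 3i (complex conjugate pair).
For λ=-1+3i: an eigenvector is (1,-1) - i(-3,2) = (1 + 3i, -1 - 2i).
A real fundamental pair from Re and Im of e^((-1+3i)t)v: X_1 = e^(-t)(cos(3t)·(1,-1) + sin(3t)·(-3,2)), X_2 = e^(-t)(sin(3t)·(1,-1) - cos(3t)·(-3,2)).
General solution: K_1X_1 + K_2X_2.

x_1(t) = -3K_1e^(-t)sin(3t) + K_1e^(-t)cos(3t) + K_2e^(-t)sin(3t) + 3K_2e^(-t)cos(3t), x_2(t) = 2K_1e^(-t)sin(3t) - K_1e^(-t)cos(3t) - K_2e^(-t)sin(3t) - 2K_2e^(-t)cos(3t)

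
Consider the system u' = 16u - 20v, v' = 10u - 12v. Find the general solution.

u(t) = -K_1e^(2t)sin(2t) - 3K_1e^(2t)cos(2t) - 3K_2e^(2t)sin(2t) + K_2e^(2t)cos(2t), v(t) = -K_1e^(2t)sin(2t) - 2K_1e^(2t)cos(2t) - 2K_2e^(2t)sin(2t) + K_2e^(2t)cos(2t)

Coefficient matrix A = [[16, -20], [10, -12]].
Characteristic polynomial det(A - λI) = λ^2 - 4λ + 8 = 0.
Eigenvalues λ = 2 ± 2i (complex conjugate pair).
For λ=2+2i: an eigenvector is (-3,-2) - i(-1,-1) = (-3 + i, -2 + i).
A real fundamental pair from Re and Im of e^((2+2i)t)v: X_1 = e^(2t)(cos(2t)·(-3,-2) + sin(2t)·(-1,-1)), X_2 = e^(2t)(sin(2t)·(-3,-2) - cos(2t)·(-1,-1)).
General solution: K_1X_1 + K_2X_2.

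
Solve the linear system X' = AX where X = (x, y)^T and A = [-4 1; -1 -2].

x(t) = -K_1e^(-3t) - K_2te^(-3t) + 3K_2e^(-3t), y(t) = -K_1e^(-3t) - K_2te^(-3t) + 2K_2e^(-3t)

Coefficient matrix A = [[-4, 1], [-1, -2]].
Characteristic polynomial det(A - λI) = λ^2 + 6λ + 9 = 0.
Single eigenvalue λ = -3 with algebraic multiplicity 2.
Eigenvector v = (-1,-1); generalized eigenvector w with (A-λI)w=v is (3,2).
General solution: e^(-3t)[K_1·v + K_2·(t·v + w)].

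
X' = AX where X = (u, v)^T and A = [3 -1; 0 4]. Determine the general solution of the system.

u(t) = C_1e^(3t) + C_2e^(4t), v(t) = -C_2e^(4t)

Coefficient matrix A = [[3, -1], [0, 4]].
Characteristic polynomial det(A - λI) = λ^2 - 7λ + 12 = 0.
Eigenvalues λ = 3, 4.
For λ=3: (A-λI) row 1 is [0, -1], so an eigenvector is (1, 0).
For λ=4: (A-λI) row 1 is [-1, -1], so an eigenvector is (1, -1).
General solution: C_1e^(3t)(1,0) + C_2e^(4t)(1,-1).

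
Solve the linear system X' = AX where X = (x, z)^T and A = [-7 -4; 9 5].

x(t) = 2c_1e^(-t) + 2c_2te^(-t) - c_2e^(-t), z(t) = -3c_1e^(-t) - 3c_2te^(-t) + c_2e^(-t)

Coefficient matrix A = [[-7, -4], [9, 5]].
Characteristic polynomial det(A - λI) = λ^2 + 2λ + 1 = 0.
Single eigenvalue λ = -1 with algebraic multiplicity 2.
Eigenvector v = (2,-3); generalized eigenvector w with (A-λI)w=v is (-1,1).
General solution: e^(-t)[c_1·v + c_2·(t·v + w)].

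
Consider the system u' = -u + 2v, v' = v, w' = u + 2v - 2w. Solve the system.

Coefficient matrix A = [[-1, 2, 0], [0, 1, 0], [1, 2, -2]].
det(A - λI) = 0 gives eigenvalues λ = -2, 1, -1.
For λ=-2: eigenvector (0,0,1).
For λ=1: eigenvector (1,1,1).
For λ=-1: eigenvector (1,0,1).
General solution: c_1e^(-2t)(0,0,1) + c_2e^(t)(1,1,1) + c_3e^(-t)(1,0,1).

u(t) = c_2e^(t) + c_3e^(-t), v(t) = c_2e^(t), w(t) = c_1e^(-2t) + c_2e^(t) + c_3e^(-t)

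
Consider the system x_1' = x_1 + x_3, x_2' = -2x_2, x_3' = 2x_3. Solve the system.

Coefficient matrix A = [[1, 0, 1], [0, -2, 0], [0, 0, 2]].
det(A - λI) = 0 gives eigenvalues λ = -2, 1, 2.
For λ=-2: eigenvector (0,1,0).
For λ=1: eigenvector (1,0,0).
For λ=2: eigenvector (1,0,1).
General solution: K_1e^(-2t)(0,1,0) + K_2e^(t)(1,0,0) + K_3e^(2t)(1,0,1).

x_1(t) = K_2e^(t) + K_3e^(2t), x_2(t) = K_1e^(-2t), x_3(t) = K_3e^(2t)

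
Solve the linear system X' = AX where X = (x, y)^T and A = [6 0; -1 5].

Coefficient matrix A = [[6, 0], [-1, 5]].
Characteristic polynomial det(A - λI) = λ^2 - 11λ + 30 = 0.
Eigenvalues λ = 6, 5.
For λ=6: (A-λI) row 2 is [-1, -1], so an eigenvector is (1, -1).
For λ=5: (A-λI) row 1 is [1, 0], so an eigenvector is (0, 1).
General solution: C_1e^(6t)(1,-1) + C_2e^(5t)(0,1).

x(t) = C_1e^(6t), y(t) = -C_1e^(6t) + C_2e^(5t)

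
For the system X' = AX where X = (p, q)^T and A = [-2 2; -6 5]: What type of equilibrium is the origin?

A = [[-2,2],[-6,5]]; det(A-λI) = λ^2 - 3λ + 2.
λ = 2, 1: both positive.

unstable node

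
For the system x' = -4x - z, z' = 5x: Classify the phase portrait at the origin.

A = [[-4,-1],[5,0]]; det(A-λI) = λ^2 + 4λ + 5.
λ = -2 ± i: negative real part.

stable spiral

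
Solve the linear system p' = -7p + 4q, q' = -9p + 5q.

p(t) = -2c_1e^(-t) - 2c_2te^(-t) - c_2e^(-t), q(t) = -3c_1e^(-t) - 3c_2te^(-t) - 2c_2e^(-t)

Coefficient matrix A = [[-7, 4], [-9, 5]].
Characteristic polynomial det(A - λI) = λ^2 + 2λ + 1 = 0.
Single eigenvalue λ = -1 with algebraic multiplicity 2.
Eigenvector v = (-2,-3); generalized eigenvector w with (A-λI)w=v is (-1,-2).
General solution: e^(-t)[c_1·v + c_2·(t·v + w)].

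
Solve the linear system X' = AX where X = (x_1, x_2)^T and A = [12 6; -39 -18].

x_1(t) = C_1e^(-3t)sin(3t) - C_1e^(-3t)cos(3t) - C_2e^(-3t)sin(3t) - C_2e^(-3t)cos(3t), x_2(t) = -2C_1e^(-3t)sin(3t) + 3C_1e^(-3t)cos(3t) + 3C_2e^(-3t)sin(3t) + 2C_2e^(-3t)cos(3t)

Coefficient matrix A = [[12, 6], [-39, -18]].
Characteristic polynomial det(A - λI) = λ^2 + 6λ + 18 = 0.
Eigenvalues λ = -3 ± 3i (complex conjugate pair).
For λ=-3+3i: an eigenvector is (-1,3) - i(1,-2) = (-1 - i, 3 + 2i).
A real fundamental pair from Re and Im of e^((-3+3i)t)v: X_1 = e^(-3t)(cos(3t)·(-1,3) + sin(3t)·(1,-2)), X_2 = e^(-3t)(sin(3t)·(-1,3) - cos(3t)·(1,-2)).
General solution: C_1X_1 + C_2X_2.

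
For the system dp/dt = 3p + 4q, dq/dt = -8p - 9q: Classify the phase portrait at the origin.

stable node

A = [[3,4],[-8,-9]]; det(A-λI) = λ^2 + 6λ + 5.
λ = -5, -1: both negative.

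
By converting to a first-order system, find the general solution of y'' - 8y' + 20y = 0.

y(t) = c_1e^(4t)cos(2t) + c_2e^(4t)sin(2t)

Let x_1 = y, x_2 = y'. Then x_1' = x_2 and x_2' = -20x_1 + 8x_2.
A = [[0,1],[-20,8]]; det(A-λI) = λ^2 - 8λ + 20.
Eigenvalues λ = 4 ± 2i.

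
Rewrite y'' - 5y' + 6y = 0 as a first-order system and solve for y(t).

y(t) = K_1e^(3t) + K_2e^(2t)

Let x_1 = y, x_2 = y'. Then x_1' = x_2 and x_2' = -6x_1 + 5x_2.
A = [[0,1],[-6,5]]; det(A-λI) = λ^2 - 5λ + 6.
Eigenvalues λ = 3, 2 with eigenvectors (1,3), (1,2).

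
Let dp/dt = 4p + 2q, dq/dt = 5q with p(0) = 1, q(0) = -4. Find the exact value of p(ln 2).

A = [[4,2],[0,5]]; eigenvalues λ = 5, 4.
Eigenvectors: (-2,-1) for λ=5, (-1,0) for λ=4.
From the initial condition, c_1 = 4, c_2 = -9.
p(ln 2) = (4)(2^5)(-2) + (-9)(2^4)(-1) = -112.

-112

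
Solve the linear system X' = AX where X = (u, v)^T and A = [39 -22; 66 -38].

u(t) = 2c_1e^(6t) + c_2e^(-5t), v(t) = 3c_1e^(6t) + 2c_2e^(-5t)

Coefficient matrix A = [[39, -22], [66, -38]].
Characteristic polynomial det(A - λI) = λ^2 - λ - 30 = 0.
Eigenvalues λ = 6, -5.
For λ=6: (A-λI) row 1 is [33, -22], so an eigenvector is (2, 3).
For λ=-5: (A-λI) row 1 is [44, -22], so an eigenvector is (1, 2).
General solution: c_1e^(6t)(2,3) + c_2e^(-5t)(1,2).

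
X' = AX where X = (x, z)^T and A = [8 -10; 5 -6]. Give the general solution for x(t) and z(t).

Coefficient matrix A = [[8, -10], [5, -6]].
Characteristic polynomial det(A - λI) = λ^2 - 2λ + 2 = 0.
Eigenvalues λ = 1 ± i (complex conjugate pair).
For λ=1+i: an eigenvector is (-1,-1) - i(3,2) = (-1 - 3i, -1 - 2i).
A real fundamental pair from Re and Im of e^((1+i)t)v: X_1 = e^(t)(cos(t)·(-1,-1) + sin(t)·(3,2)), X_2 = e^(t)(sin(t)·(-1,-1) - cos(t)·(3,2)).
General solution: K_1X_1 + K_2X_2.

x(t) = 3K_1e^(t)sin(t) - K_1e^(t)cos(t) - K_2e^(t)sin(t) - 3K_2e^(t)cos(t), z(t) = 2K_1e^(t)sin(t) - K_1e^(t)cos(t) - K_2e^(t)sin(t) - 2K_2e^(t)cos(t)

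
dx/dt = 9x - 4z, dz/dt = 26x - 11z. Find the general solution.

x(t) = C_1e^(-t)sin(2t) - C_1e^(-t)cos(2t) - C_2e^(-t)sin(2t) - C_2e^(-t)cos(2t), z(t) = 2C_1e^(-t)sin(2t) - 3C_1e^(-t)cos(2t) - 3C_2e^(-t)sin(2t) - 2C_2e^(-t)cos(2t)

Coefficient matrix A = [[9, -4], [26, -11]].
Characteristic polynomial det(A - λI) = λ^2 + 2λ + 5 = 0.
Eigenvalues λ = -1 ± 2i (complex conjugate pair).
For λ=-1+2i: an eigenvector is (-1,-3) - i(1,2) = (-1 - i, -3 - 2i).
A real fundamental pair from Re and Im of e^((-1+2i)t)v: X_1 = e^(-t)(cos(2t)·(-1,-3) + sin(2t)·(1,2)), X_2 = e^(-t)(sin(2t)·(-1,-3) - cos(2t)·(1,2)).
General solution: C_1X_1 + C_2X_2.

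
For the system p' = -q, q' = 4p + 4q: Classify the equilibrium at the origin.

unstable improper node

A = [[0,-1],[4,4]]; det(A-λI) = λ^2 - 4λ + 4.
repeated λ = 2 with a single eigenvector.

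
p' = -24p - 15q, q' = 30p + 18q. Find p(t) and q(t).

p(t) = -2K_1e^(-3t)sin(3t) + K_1e^(-3t)cos(3t) + K_2e^(-3t)sin(3t) + 2K_2e^(-3t)cos(3t), q(t) = 3K_1e^(-3t)sin(3t) - K_1e^(-3t)cos(3t) - K_2e^(-3t)sin(3t) - 3K_2e^(-3t)cos(3t)

Coefficient matrix A = [[-24, -15], [30, 18]].
Characteristic polynomial det(A - λI) = λ^2 + 6λ + 18 = 0.
Eigenvalues λ = -3 ± 3i (complex conjugate pair).
For λ=-3+3i: an eigenvector is (1,-1) - i(-2,3) = (1 + 2i, -1 - 3i).
A real fundamental pair from Re and Im of e^((-3+3i)t)v: X_1 = e^(-3t)(cos(3t)·(1,-1) + sin(3t)·(-2,3)), X_2 = e^(-3t)(sin(3t)·(1,-1) - cos(3t)·(-2,3)).
General solution: K_1X_1 + K_2X_2.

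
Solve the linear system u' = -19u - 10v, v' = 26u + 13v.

u(t) = c_1e^(-3t)sin(2t) - 2c_1e^(-3t)cos(2t) - 2c_2e^(-3t)sin(2t) - c_2e^(-3t)cos(2t), v(t) = -2c_1e^(-3t)sin(2t) + 3c_1e^(-3t)cos(2t) + 3c_2e^(-3t)sin(2t) + 2c_2e^(-3t)cos(2t)

Coefficient matrix A = [[-19, -10], [26, 13]].
Characteristic polynomial det(A - λI) = λ^2 + 6λ + 13 = 0.
Eigenvalues λ = -3 ± 2i (complex conjugate pair).
For λ=-3+2i: an eigenvector is (-2,3) - i(1,-2) = (-2 - i, 3 + 2i).
A real fundamental pair from Re and Im of e^((-3+2i)t)v: X_1 = e^(-3t)(cos(2t)·(-2,3) + sin(2t)·(1,-2)), X_2 = e^(-3t)(sin(2t)·(-2,3) - cos(2t)·(1,-2)).
General solution: c_1X_1 + c_2X_2.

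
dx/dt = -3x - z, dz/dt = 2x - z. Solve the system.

Coefficient matrix A = [[-3, -1], [2, -1]].
Characteristic polynomial det(A - λI) = λ^2 + 4λ + 5 = 0.
Eigenvalues λ = -2 ± i (complex conjugate pair).
For λ=-2+i: an eigenvector is (0,-1) - i(1,-1) = (0 - i, -1 + i).
A real fundamental pair from Re and Im of e^((-2+i)t)v: X_1 = e^(-2t)(cos(t)·(0,-1) + sin(t)·(1,-1)), X_2 = e^(-2t)(sin(t)·(0,-1) - cos(t)·(1,-1)).
General solution: K_1X_1 + K_2X_2.

x(t) = K_1e^(-2t)sin(t) - K_2e^(-2t)cos(t), z(t) = -K_1e^(-2t)sin(t) - K_1e^(-2t)cos(t) - K_2e^(-2t)sin(t) + K_2e^(-2t)cos(t)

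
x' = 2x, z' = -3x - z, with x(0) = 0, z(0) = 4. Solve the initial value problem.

Coefficient matrix A = [[2, 0], [-3, -1]].
Characteristic polynomial det(A - λI) = λ^2 - λ - 2 = 0.
Eigenvalues λ = 2, -1.
For λ=2: (A-λI) row 2 is [-3, -3], so an eigenvector is (-1, 1).
For λ=-1: (A-λI) row 1 is [3, 0], so an eigenvector is (0, -1).
General solution: c_1e^(2t)(-1,1) + c_2e^(-t)(0,-1).
Applying x(0)=0, z(0)=4 gives c_1=0, c_2=-4.

x(t) = 0, z(t) = 4e^(-t)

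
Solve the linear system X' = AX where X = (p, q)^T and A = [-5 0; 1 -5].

Coefficient matrix A = [[-5, 0], [1, -5]].
Characteristic polynomial det(A - λI) = λ^2 + 10λ + 25 = 0.
Single eigenvalue λ = -5 with algebraic multiplicity 2.
Eigenvector v = (0,-1); generalized eigenvector w with (A-λI)w=v is (-1,2).
General solution: e^(-5t)[c_1·v + c_2·(t·v + w)].

p(t) = -c_2e^(-5t), q(t) = -c_1e^(-5t) - c_2te^(-5t) + 2c_2e^(-5t)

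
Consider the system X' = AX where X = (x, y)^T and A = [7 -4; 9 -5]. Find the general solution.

x(t) = 2c_1e^(t) + 2c_2te^(t) - c_2e^(t), y(t) = 3c_1e^(t) + 3c_2te^(t) - 2c_2e^(t)

Coefficient matrix A = [[7, -4], [9, -5]].
Characteristic polynomial det(A - λI) = λ^2 - 2λ + 1 = 0.
Single eigenvalue λ = 1 with algebraic multiplicity 2.
Eigenvector v = (2,3); generalized eigenvector w with (A-λI)w=v is (-1,-2).
General solution: e^(t)[c_1·v + c_2·(t·v + w)].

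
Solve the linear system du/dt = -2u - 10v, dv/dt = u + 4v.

u(t) = -3c_1e^(t)sin(t) + c_1e^(t)cos(t) + c_2e^(t)sin(t) + 3c_2e^(t)cos(t), v(t) = c_1e^(t)sin(t) - c_2e^(t)cos(t)

Coefficient matrix A = [[-2, -10], [1, 4]].
Characteristic polynomial det(A - λI) = λ^2 - 2λ + 2 = 0.
Eigenvalues λ = 1 ± i (complex conjugate pair).
For λ=1+i: an eigenvector is (1,0) - i(-3,1) = (1 + 3i, 0 - i).
A real fundamental pair from Re and Im of e^((1+i)t)v: X_1 = e^(t)(cos(t)·(1,0) + sin(t)·(-3,1)), X_2 = e^(t)(sin(t)·(1,0) - cos(t)·(-3,1)).
General solution: c_1X_1 + c_2X_2.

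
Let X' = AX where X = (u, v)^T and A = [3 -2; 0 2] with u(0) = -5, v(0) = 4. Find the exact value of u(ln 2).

A = [[3,-2],[0,2]]; eigenvalues λ = 2, 3.
Eigenvectors: (2,1) for λ=2, (-1,0) for λ=3.
From the initial condition, c_1 = 4, c_2 = 13.
u(ln 2) = (4)(2^2)(2) + (13)(2^3)(-1) = -72.

-72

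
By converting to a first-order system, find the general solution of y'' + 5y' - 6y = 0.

y(t) = C_1e^(t) + C_2e^(-6t)

Let x_1 = y, x_2 = y'. Then x_1' = x_2 and x_2' = 6x_1 - 5x_2.
A = [[0,1],[6,-5]]; det(A-λI) = λ^2 + 5λ - 6.
Eigenvalues λ = 1, -6 with eigenvectors (1,1), (1,-6).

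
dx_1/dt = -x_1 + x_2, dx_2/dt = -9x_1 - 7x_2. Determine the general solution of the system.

Coefficient matrix A = [[-1, 1], [-9, -7]].
Characteristic polynomial det(A - λI) = λ^2 + 8λ + 16 = 0.
Single eigenvalue λ = -4 with algebraic multiplicity 2.
Eigenvector v = (1,-3); generalized eigenvector w with (A-λI)w=v is (0,1).
General solution: e^(-4t)[C_1·v + C_2·(t·v + w)].

x_1(t) = C_1e^(-4t) + C_2te^(-4t), x_2(t) = -3C_1e^(-4t) - 3C_2te^(-4t) + C_2e^(-4t)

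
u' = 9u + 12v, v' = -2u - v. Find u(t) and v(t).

Coefficient matrix A = [[9, 12], [-2, -1]].
Characteristic polynomial det(A - λI) = λ^2 - 8λ + 15 = 0.
Eigenvalues λ = 5, 3.
For λ=5: (A-λI) row 1 is [4, 12], so an eigenvector is (-3, 1).
For λ=3: (A-λI) row 1 is [6, 12], so an eigenvector is (-2, 1).
General solution: K_1e^(5t)(-3,1) + K_2e^(3t)(-2,1).

u(t) = -3K_1e^(5t) - 2K_2e^(3t), v(t) = K_1e^(5t) + K_2e^(3t)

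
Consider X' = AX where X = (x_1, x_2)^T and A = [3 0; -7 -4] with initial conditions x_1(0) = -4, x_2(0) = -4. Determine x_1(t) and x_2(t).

Coefficient matrix A = [[3, 0], [-7, -4]].
Characteristic polynomial det(A - λI) = λ^2 + λ - 12 = 0.
Eigenvalues λ = -4, 3.
For λ=-4: (A-λI) row 1 is [7, 0], so an eigenvector is (0, -1).
For λ=3: (A-λI) row 2 is [-7, -7], so an eigenvector is (1, -1).
General solution: C_1e^(-4t)(0,-1) + C_2e^(3t)(1,-1).
Applying x_1(0)=-4, x_2(0)=-4 gives C_1=8, C_2=-4.

x_1(t) = -4e^(3t), x_2(t) = 4e^(3t) - 8e^(-4t)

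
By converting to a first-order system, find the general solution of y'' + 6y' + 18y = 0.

Let x_1 = y, x_2 = y'. Then x_1' = x_2 and x_2' = -18x_1 - 6x_2.
A = [[0,1],[-18,-6]]; det(A-λI) = λ^2 + 6λ + 18.
Eigenvalues λ = -3 ± 3i.

y(t) = C_1e^(-3t)cos(3t) + C_2e^(-3t)sin(3t)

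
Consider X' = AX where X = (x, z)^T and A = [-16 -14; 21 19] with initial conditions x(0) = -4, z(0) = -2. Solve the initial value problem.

x(t) = 12e^(5t) - 16e^(-2t), z(t) = -18e^(5t) + 16e^(-2t)

Coefficient matrix A = [[-16, -14], [21, 19]].
Characteristic polynomial det(A - λI) = λ^2 - 3λ - 10 = 0.
Eigenvalues λ = 5, -2.
For λ=5: (A-λI) row 1 is [-21, -14], so an eigenvector is (2, -3).
For λ=-2: (A-λI) row 1 is [-14, -14], so an eigenvector is (-1, 1).
General solution: K_1e^(5t)(2,-3) + K_2e^(-2t)(-1,1).
Applying x(0)=-4, z(0)=-2 gives K_1=6, K_2=16.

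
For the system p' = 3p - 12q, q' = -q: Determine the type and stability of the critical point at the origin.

A = [[3,-12],[0,-1]]; det(A-λI) = λ^2 - 2λ - 3.
λ = -1, 3: opposite signs.

saddle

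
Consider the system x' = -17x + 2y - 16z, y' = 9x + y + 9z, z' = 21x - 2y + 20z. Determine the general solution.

x(t) = c_1e^(-t) - 2c_2e^(4t) + c_3e^(t), y(t) = 3c_2e^(4t) + c_3e^(t), z(t) = -c_1e^(-t) + 3c_2e^(4t) - c_3e^(t)

Coefficient matrix A = [[-17, 2, -16], [9, 1, 9], [21, -2, 20]].
det(A - λI) = 0 gives eigenvalues λ = -1, 4, 1.
For λ=-1: eigenvector (1,0,-1).
For λ=4: eigenvector (-2,3,3).
For λ=1: eigenvector (1,1,-1).
General solution: c_1e^(-t)(1,0,-1) + c_2e^(4t)(-2,3,3) + c_3e^(t)(1,1,-1).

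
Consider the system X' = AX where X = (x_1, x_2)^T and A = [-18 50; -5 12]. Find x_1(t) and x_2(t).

x_1(t) = 3K_1e^(-3t)sin(5t) - K_1e^(-3t)cos(5t) - K_2e^(-3t)sin(5t) - 3K_2e^(-3t)cos(5t), x_2(t) = K_1e^(-3t)sin(5t) - K_2e^(-3t)cos(5t)

Coefficient matrix A = [[-18, 50], [-5, 12]].
Characteristic polynomial det(A - λI) = λ^2 + 6λ + 34 = 0.
Eigenvalues λ = -3 ± 5i (complex conjugate pair).
For λ=-3+5i: an eigenvector is (-1,0) - i(3,1) = (-1 - 3i, 0 - i).
A real fundamental pair from Re and Im of e^((-3+5i)t)v: X_1 = e^(-3t)(cos(5t)·(-1,0) + sin(5t)·(3,1)), X_2 = e^(-3t)(sin(5t)·(-1,0) - cos(5t)·(3,1)).
General solution: K_1X_1 + K_2X_2.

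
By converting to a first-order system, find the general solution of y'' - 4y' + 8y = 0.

Let x_1 = y, x_2 = y'. Then x_1' = x_2 and x_2' = -8x_1 + 4x_2.
A = [[0,1],[-8,4]]; det(A-λI) = λ^2 - 4λ + 8.
Eigenvalues λ = 2 ± 2i.

y(t) = K_1e^(2t)cos(2t) + K_2e^(2t)sin(2t)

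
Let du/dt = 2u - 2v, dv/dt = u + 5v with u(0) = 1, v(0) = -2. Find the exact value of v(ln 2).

-40

A = [[2,-2],[1,5]]; eigenvalues λ = 3, 4.
Eigenvectors: (-2,1) for λ=3, (-1,1) for λ=4.
From the initial condition, c_1 = 1, c_2 = -3.
v(ln 2) = (1)(2^3)(1) + (-3)(2^4)(1) = -40.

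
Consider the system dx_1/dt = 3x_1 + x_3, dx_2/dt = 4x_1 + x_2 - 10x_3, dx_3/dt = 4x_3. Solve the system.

x_1(t) = C_1e^(3t) + C_3e^(4t), x_2(t) = 2C_1e^(3t) + C_2e^(t) - 2C_3e^(4t), x_3(t) = C_3e^(4t)

Coefficient matrix A = [[3, 0, 1], [4, 1, -10], [0, 0, 4]].
det(A - λI) = 0 gives eigenvalues λ = 3, 1, 4.
For λ=3: eigenvector (1,2,0).
For λ=1: eigenvector (0,1,0).
For λ=4: eigenvector (1,-2,1).
General solution: C_1e^(3t)(1,2,0) + C_2e^(t)(0,1,0) + C_3e^(4t)(1,-2,1).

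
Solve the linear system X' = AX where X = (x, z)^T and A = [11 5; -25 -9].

x(t) = K_1e^(t)cos(5t) + K_2e^(t)sin(5t), z(t) = -K_1e^(t)sin(5t) - 2K_1e^(t)cos(5t) - 2K_2e^(t)sin(5t) + K_2e^(t)cos(5t)

Coefficient matrix A = [[11, 5], [-25, -9]].
Characteristic polynomial det(A - λI) = λ^2 - 2λ + 26 = 0.
Eigenvalues λ = 1 ± 5i (complex conjugate pair).
For λ=1+5i: an eigenvector is (1,-2) - i(0,-1) = (1, -2 + i).
A real fundamental pair from Re and Im of e^((1+5i)t)v: X_1 = e^(t)(cos(5t)·(1,-2) + sin(5t)·(0,-1)), X_2 = e^(t)(sin(5t)·(1,-2) - cos(5t)·(0,-1)).
General solution: K_1X_1 + K_2X_2.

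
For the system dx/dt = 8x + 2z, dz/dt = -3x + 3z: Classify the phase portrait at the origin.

A = [[8,2],[-3,3]]; det(A-λI) = λ^2 - 11λ + 30.
λ = 5, 6: both positive.

unstable node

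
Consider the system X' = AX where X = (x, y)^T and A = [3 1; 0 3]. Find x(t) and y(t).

x(t) = C_1e^(3t) + C_2te^(3t) - C_2e^(3t), y(t) = C_2e^(3t)

Coefficient matrix A = [[3, 1], [0, 3]].
Characteristic polynomial det(A - λI) = λ^2 - 6λ + 9 = 0.
Single eigenvalue λ = 3 with algebraic multiplicity 2.
Eigenvector v = (1,0); generalized eigenvector w with (A-λI)w=v is (-1,1).
General solution: e^(3t)[C_1·v + C_2·(t·v + w)].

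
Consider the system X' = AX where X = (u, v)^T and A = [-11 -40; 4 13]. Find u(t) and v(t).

Coefficient matrix A = [[-11, -40], [4, 13]].
Characteristic polynomial det(A - λI) = λ^2 - 2λ + 17 = 0.
Eigenvalues λ = 1 ± 4i (complex conjugate pair).
For λ=1+4i: an eigenvector is (3,-1) - i(1,0) = (3 - i, -1).
A real fundamental pair from Re and Im of e^((1+4i)t)v: X_1 = e^(t)(cos(4t)·(3,-1) + sin(4t)·(1,0)), X_2 = e^(t)(sin(4t)·(3,-1) - cos(4t)·(1,0)).
General solution: c_1X_1 + c_2X_2.

u(t) = c_1e^(t)sin(4t) + 3c_1e^(t)cos(4t) + 3c_2e^(t)sin(4t) - c_2e^(t)cos(4t), v(t) = -c_1e^(t)cos(4t) - c_2e^(t)sin(4t)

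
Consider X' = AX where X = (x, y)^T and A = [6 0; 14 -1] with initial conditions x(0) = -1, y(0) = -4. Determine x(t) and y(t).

x(t) = -e^(6t), y(t) = -2e^(6t) - 2e^(-t)

Coefficient matrix A = [[6, 0], [14, -1]].
Characteristic polynomial det(A - λI) = λ^2 - 5λ - 6 = 0.
Eigenvalues λ = 6, -1.
For λ=6: (A-λI) row 2 is [14, -7], so an eigenvector is (-1, -2).
For λ=-1: (A-λI) row 1 is [7, 0], so an eigenvector is (0, 1).
General solution: c_1e^(6t)(-1,-2) + c_2e^(-t)(0,1).
Applying x(0)=-1, y(0)=-4 gives c_1=1, c_2=-2.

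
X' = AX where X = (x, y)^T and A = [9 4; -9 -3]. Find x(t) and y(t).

Coefficient matrix A = [[9, 4], [-9, -3]].
Characteristic polynomial det(A - λI) = λ^2 - 6λ + 9 = 0.
Single eigenvalue λ = 3 with algebraic multiplicity 2.
Eigenvector v = (-2,3); generalized eigenvector w with (A-λI)w=v is (-1,1).
General solution: e^(3t)[C_1·v + C_2·(t·v + w)].

x(t) = -2C_1e^(3t) - 2C_2te^(3t) - C_2e^(3t), y(t) = 3C_1e^(3t) + 3C_2te^(3t) + C_2e^(3t)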